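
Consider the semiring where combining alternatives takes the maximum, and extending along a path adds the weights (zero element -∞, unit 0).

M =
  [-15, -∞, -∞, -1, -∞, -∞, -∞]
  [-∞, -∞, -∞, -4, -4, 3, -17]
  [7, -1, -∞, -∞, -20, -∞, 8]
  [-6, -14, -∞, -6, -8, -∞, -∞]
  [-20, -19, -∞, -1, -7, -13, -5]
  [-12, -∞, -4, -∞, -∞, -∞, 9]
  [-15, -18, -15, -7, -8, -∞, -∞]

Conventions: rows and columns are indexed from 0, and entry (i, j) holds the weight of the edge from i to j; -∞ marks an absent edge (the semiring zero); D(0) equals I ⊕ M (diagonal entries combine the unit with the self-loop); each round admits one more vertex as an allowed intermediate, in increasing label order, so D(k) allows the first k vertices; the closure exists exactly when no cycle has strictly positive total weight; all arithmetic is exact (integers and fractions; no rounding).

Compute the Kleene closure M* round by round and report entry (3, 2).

D(0):
  [0, -∞, -∞, -1, -∞, -∞, -∞]
  [-∞, 0, -∞, -4, -4, 3, -17]
  [7, -1, 0, -∞, -20, -∞, 8]
  [-6, -14, -∞, 0, -8, -∞, -∞]
  [-20, -19, -∞, -1, 0, -13, -5]
  [-12, -∞, -4, -∞, -∞, 0, 9]
  [-15, -18, -15, -7, -8, -∞, 0]
D(1):
  [0, -∞, -∞, -1, -∞, -∞, -∞]
  [-∞, 0, -∞, -4, -4, 3, -17]
  [7, -1, 0, 6, -20, -∞, 8]
  [-6, -14, -∞, 0, -8, -∞, -∞]
  [-20, -19, -∞, -1, 0, -13, -5]
  [-12, -∞, -4, -13, -∞, 0, 9]
  [-15, -18, -15, -7, -8, -∞, 0]
D(2):
  [0, -∞, -∞, -1, -∞, -∞, -∞]
  [-∞, 0, -∞, -4, -4, 3, -17]
  [7, -1, 0, 6, -5, 2, 8]
  [-6, -14, -∞, 0, -8, -11, -31]
  [-20, -19, -∞, -1, 0, -13, -5]
  [-12, -∞, -4, -13, -∞, 0, 9]
  [-15, -18, -15, -7, -8, -15, 0]
D(3):
  [0, -∞, -∞, -1, -∞, -∞, -∞]
  [-∞, 0, -∞, -4, -4, 3, -17]
  [7, -1, 0, 6, -5, 2, 8]
  [-6, -14, -∞, 0, -8, -11, -31]
  [-20, -19, -∞, -1, 0, -13, -5]
  [3, -5, -4, 2, -9, 0, 9]
  [-8, -16, -15, -7, -8, -13, 0]
D(4):
  [0, -15, -∞, -1, -9, -12, -32]
  [-10, 0, -∞, -4, -4, 3, -17]
  [7, -1, 0, 6, -2, 2, 8]
  [-6, -14, -∞, 0, -8, -11, -31]
  [-7, -15, -∞, -1, 0, -12, -5]
  [3, -5, -4, 2, -6, 0, 9]
  [-8, -16, -15, -7, -8, -13, 0]
D(5):
  [0, -15, -∞, -1, -9, -12, -14]
  [-10, 0, -∞, -4, -4, 3, -9]
  [7, -1, 0, 6, -2, 2, 8]
  [-6, -14, -∞, 0, -8, -11, -13]
  [-7, -15, -∞, -1, 0, -12, -5]
  [3, -5, -4, 2, -6, 0, 9]
  [-8, -16, -15, -7, -8, -13, 0]
D(6):
  [0, -15, -16, -1, -9, -12, -3]
  [6, 0, -1, 5, -3, 3, 12]
  [7, -1, 0, 6, -2, 2, 11]
  [-6, -14, -15, 0, -8, -11, -2]
  [-7, -15, -16, -1, 0, -12, -3]
  [3, -5, -4, 2, -6, 0, 9]
  [-8, -16, -15, -7, -8, -13, 0]
D(7):
  [0, -15, -16, -1, -9, -12, -3]
  [6, 0, -1, 5, 4, 3, 12]
  [7, -1, 0, 6, 3, 2, 11]
  [-6, -14, -15, 0, -8, -11, -2]
  [-7, -15, -16, -1, 0, -12, -3]
  [3, -5, -4, 2, 1, 0, 9]
  [-8, -16, -15, -7, -8, -13, 0]
Answer: M*[3][2] = -15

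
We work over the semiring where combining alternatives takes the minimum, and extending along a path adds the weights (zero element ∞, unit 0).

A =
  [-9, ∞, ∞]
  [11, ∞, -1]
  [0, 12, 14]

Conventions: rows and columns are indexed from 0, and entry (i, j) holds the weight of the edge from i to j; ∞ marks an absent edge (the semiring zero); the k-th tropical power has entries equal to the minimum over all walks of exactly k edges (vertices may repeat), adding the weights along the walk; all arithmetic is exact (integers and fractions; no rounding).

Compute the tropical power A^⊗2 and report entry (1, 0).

A^⊗2:
  [-18, ∞, ∞]
  [-1, 11, 13]
  [-9, 26, 11]
Key observation: the optimum is the walk 1->2->0, with weight (-1) + 0 = -1.
Optimal value attained by: walk 1->2->0.
Answer: (A^⊗2)[1][0] = -1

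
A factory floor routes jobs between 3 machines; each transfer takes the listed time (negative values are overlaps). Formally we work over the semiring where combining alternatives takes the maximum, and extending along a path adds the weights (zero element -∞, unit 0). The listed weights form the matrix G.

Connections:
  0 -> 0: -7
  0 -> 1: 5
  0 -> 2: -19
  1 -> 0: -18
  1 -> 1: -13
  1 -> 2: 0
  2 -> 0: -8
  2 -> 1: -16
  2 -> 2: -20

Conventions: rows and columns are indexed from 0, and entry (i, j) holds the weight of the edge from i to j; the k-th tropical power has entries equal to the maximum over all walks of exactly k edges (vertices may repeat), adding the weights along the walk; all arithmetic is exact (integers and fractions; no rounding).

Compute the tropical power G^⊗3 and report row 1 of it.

G^⊗2:
  [-13, -2, 5]
  [-8, -13, -13]
  [-15, -3, -16]
G^⊗3:
  [-3, -8, -2]
  [-15, -3, -13]
  [-21, -10, -3]
Answer: row 1 of G^⊗3 = [-15, -3, -13]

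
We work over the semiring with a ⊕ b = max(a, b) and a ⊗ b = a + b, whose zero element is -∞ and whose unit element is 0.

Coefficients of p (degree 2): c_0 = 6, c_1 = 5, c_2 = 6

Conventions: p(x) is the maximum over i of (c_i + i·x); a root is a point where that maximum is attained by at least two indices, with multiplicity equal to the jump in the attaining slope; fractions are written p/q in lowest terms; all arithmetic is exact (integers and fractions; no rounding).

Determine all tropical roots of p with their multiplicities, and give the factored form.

hull edge (i=0, c=6) to (i=2, c=6): slope 0, span 2
Factored form: p(x) = 6 ⊗ (x ⊕ 0) ⊗ (x ⊕ 0)
Answer: roots = 0 (mult 2)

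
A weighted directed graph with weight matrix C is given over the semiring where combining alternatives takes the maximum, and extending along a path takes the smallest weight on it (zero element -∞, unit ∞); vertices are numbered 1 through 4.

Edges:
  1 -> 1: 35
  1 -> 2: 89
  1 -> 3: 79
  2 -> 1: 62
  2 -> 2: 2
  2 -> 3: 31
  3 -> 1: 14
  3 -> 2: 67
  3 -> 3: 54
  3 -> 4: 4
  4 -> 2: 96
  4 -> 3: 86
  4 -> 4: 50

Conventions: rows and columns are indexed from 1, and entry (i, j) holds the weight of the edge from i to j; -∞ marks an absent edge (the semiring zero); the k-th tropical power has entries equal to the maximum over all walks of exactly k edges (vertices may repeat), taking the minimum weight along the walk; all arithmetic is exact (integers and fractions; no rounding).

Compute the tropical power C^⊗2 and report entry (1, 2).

C^⊗2:
  [62, 67, 54, 4]
  [35, 62, 62, 4]
  [62, 54, 54, 4]
  [62, 67, 54, 50]
Key observation: the optimum is the walk 1->3->2, with weight 79 min 67 = 67.
Optimal value attained by: walk 1->3->2.
Answer: (C^⊗2)[1][2] = 67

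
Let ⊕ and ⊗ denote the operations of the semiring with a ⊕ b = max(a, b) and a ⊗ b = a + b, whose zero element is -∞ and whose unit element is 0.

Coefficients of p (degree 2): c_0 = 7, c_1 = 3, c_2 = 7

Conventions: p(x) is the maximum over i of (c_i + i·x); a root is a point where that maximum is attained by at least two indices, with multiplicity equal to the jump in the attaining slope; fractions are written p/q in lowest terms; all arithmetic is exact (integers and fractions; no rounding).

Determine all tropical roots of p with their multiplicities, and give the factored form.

hull edge (i=0, c=7) to (i=2, c=7): slope 0, span 2
Factored form: p(x) = 7 ⊗ (x ⊕ 0) ⊗ (x ⊕ 0)
Answer: roots = 0 (mult 2)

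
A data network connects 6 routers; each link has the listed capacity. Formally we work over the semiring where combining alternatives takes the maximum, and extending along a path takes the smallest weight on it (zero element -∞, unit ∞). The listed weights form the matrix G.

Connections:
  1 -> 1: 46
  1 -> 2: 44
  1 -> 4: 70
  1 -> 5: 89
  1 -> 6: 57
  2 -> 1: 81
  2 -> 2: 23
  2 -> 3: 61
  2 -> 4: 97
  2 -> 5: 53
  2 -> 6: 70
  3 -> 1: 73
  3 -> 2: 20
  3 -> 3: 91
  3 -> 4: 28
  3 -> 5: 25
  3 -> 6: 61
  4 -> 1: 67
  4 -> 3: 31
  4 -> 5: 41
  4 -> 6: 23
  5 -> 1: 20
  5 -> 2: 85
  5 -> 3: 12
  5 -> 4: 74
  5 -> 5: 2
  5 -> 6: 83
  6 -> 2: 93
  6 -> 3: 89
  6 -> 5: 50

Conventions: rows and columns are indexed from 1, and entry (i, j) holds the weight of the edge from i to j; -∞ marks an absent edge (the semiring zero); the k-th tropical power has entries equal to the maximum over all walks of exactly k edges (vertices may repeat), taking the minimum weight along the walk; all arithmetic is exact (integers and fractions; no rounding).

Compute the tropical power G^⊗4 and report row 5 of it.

G^⊗2:
  [67, 85, 57, 74, 50, 83]
  [67, 70, 70, 70, 81, 61]
  [73, 61, 91, 70, 73, 61]
  [46, 44, 31, 67, 67, 57]
  [81, 83, 83, 85, 53, 70]
  [81, 50, 89, 93, 53, 70]
G^⊗3:
  [81, 83, 83, 85, 67, 70]
  [70, 81, 70, 74, 67, 81]
  [73, 73, 91, 73, 73, 73]
  [67, 67, 57, 67, 50, 67]
  [81, 70, 83, 83, 81, 70]
  [73, 70, 89, 70, 81, 61]
G^⊗4:
  [81, 70, 83, 83, 81, 70]
  [81, 81, 81, 81, 70, 70]
  [73, 73, 91, 73, 73, 73]
  [67, 67, 67, 67, 67, 67]
  [73, 81, 83, 74, 81, 81]
  [73, 81, 89, 74, 73, 81]
Answer: row 5 of G^⊗4 = [73, 81, 83, 74, 81, 81]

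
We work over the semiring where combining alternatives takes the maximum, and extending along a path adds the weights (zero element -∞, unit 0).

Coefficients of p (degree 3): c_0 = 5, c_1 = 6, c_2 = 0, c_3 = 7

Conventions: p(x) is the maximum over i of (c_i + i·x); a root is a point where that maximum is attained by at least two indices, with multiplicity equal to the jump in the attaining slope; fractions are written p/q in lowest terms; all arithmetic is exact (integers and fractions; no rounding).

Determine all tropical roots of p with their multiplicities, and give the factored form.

hull edge (i=0, c=5) to (i=1, c=6): slope 1, span 1
hull edge (i=1, c=6) to (i=3, c=7): slope 1/2, span 2
Factored form: p(x) = 7 ⊗ (x ⊕ (-1)) ⊗ (x ⊕ (-1/2)) ⊗ (x ⊕ (-1/2))
Answer: roots = -1 (mult 1), -1/2 (mult 2)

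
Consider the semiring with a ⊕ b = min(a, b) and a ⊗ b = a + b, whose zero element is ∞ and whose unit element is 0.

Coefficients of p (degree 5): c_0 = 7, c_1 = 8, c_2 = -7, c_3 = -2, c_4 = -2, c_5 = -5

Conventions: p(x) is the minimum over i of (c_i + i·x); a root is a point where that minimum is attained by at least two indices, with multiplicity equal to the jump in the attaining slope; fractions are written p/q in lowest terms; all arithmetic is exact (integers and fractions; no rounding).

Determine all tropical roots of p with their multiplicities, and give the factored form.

hull edge (i=0, c=7) to (i=2, c=-7): slope -7, span 2
hull edge (i=2, c=-7) to (i=5, c=-5): slope 2/3, span 3
Factored form: p(x) = -5 ⊗ (x ⊕ (-2/3)) ⊗ (x ⊕ (-2/3)) ⊗ (x ⊕ (-2/3)) ⊗ (x ⊕ 7) ⊗ (x ⊕ 7)
Answer: roots = -2/3 (mult 3), 7 (mult 2)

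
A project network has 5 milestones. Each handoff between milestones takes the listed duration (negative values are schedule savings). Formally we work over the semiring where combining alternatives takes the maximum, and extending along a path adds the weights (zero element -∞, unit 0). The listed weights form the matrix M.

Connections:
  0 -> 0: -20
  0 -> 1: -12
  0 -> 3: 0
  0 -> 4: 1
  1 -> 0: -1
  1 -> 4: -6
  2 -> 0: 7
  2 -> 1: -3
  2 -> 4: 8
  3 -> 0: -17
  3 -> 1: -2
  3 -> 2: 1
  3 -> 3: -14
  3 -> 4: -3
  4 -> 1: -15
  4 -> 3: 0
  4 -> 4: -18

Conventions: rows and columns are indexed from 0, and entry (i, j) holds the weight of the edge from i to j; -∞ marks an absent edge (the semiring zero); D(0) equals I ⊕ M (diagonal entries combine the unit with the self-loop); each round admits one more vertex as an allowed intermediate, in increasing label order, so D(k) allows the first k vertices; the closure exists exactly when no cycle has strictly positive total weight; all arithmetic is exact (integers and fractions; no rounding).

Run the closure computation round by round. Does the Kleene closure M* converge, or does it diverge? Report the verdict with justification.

D(0):
  [0, -12, -∞, 0, 1]
  [-1, 0, -∞, -∞, -6]
  [7, -3, 0, -∞, 8]
  [-17, -2, 1, 0, -3]
  [-∞, -15, -∞, 0, 0]
D(1):
  [0, -12, -∞, 0, 1]
  [-1, 0, -∞, -1, 0]
  [7, -3, 0, 7, 8]
  [-17, -2, 1, 0, -3]
  [-∞, -15, -∞, 0, 0]
D(2):
  [0, -12, -∞, 0, 1]
  [-1, 0, -∞, -1, 0]
  [7, -3, 0, 7, 8]
  [-3, -2, 1, 0, -2]
  [-16, -15, -∞, 0, 0]
Detection: at round 3, diagonal entry (3, 3) turns strictly positive.
Key observation: the cycle 3->2->0->3 has total weight 1 + 7 + 0, which is strictly positive.
Answer: DIVERGES — positive cycle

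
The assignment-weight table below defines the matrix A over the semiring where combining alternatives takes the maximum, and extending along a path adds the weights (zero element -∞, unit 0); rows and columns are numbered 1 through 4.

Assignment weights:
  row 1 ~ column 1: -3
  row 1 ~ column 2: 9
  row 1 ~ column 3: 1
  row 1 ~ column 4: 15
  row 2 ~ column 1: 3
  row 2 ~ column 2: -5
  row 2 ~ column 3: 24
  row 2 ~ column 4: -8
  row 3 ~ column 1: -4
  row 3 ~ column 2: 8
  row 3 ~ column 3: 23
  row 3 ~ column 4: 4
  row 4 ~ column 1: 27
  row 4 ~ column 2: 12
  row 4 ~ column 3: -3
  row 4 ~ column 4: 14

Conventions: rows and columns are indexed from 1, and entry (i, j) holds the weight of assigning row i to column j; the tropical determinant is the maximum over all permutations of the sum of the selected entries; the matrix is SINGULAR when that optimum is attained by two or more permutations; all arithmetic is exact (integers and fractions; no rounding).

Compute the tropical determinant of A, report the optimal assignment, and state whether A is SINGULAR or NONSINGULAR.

σ = (1, 2, 3, 4): (-3) + (-5) + 23 + 14 = 29
σ = (1, 2, 4, 3): (-3) + (-5) + 4 + (-3) = -7
σ = (1, 3, 2, 4): (-3) + 24 + 8 + 14 = 43
σ = (1, 3, 4, 2): (-3) + 24 + 4 + 12 = 37
σ = (1, 4, 2, 3): (-3) + (-8) + 8 + (-3) = -6
σ = (1, 4, 3, 2): (-3) + (-8) + 23 + 12 = 24
σ = (2, 1, 3, 4): 9 + 3 + 23 + 14 = 49
σ = (2, 1, 4, 3): 9 + 3 + 4 + (-3) = 13
σ = (2, 3, 1, 4): 9 + 24 + (-4) + 14 = 43
σ = (2, 3, 4, 1): 9 + 24 + 4 + 27 = 64
σ = (2, 4, 1, 3): 9 + (-8) + (-4) + (-3) = -6
σ = (2, 4, 3, 1): 9 + (-8) + 23 + 27 = 51
σ = (3, 1, 2, 4): 1 + 3 + 8 + 14 = 26
σ = (3, 1, 4, 2): 1 + 3 + 4 + 12 = 20
σ = (3, 2, 1, 4): 1 + (-5) + (-4) + 14 = 6
σ = (3, 2, 4, 1): 1 + (-5) + 4 + 27 = 27
σ = (3, 4, 1, 2): 1 + (-8) + (-4) + 12 = 1
σ = (3, 4, 2, 1): 1 + (-8) + 8 + 27 = 28
σ = (4, 1, 2, 3): 15 + 3 + 8 + (-3) = 23
σ = (4, 1, 3, 2): 15 + 3 + 23 + 12 = 53
σ = (4, 2, 1, 3): 15 + (-5) + (-4) + (-3) = 3
σ = (4, 2, 3, 1): 15 + (-5) + 23 + 27 = 60
σ = (4, 3, 1, 2): 15 + 24 + (-4) + 12 = 47
σ = (4, 3, 2, 1): 15 + 24 + 8 + 27 = 74
Optimal value attained by: σ = (4, 3, 2, 1).
Answer: det⊕(A) = 74; verdict: NONSINGULAR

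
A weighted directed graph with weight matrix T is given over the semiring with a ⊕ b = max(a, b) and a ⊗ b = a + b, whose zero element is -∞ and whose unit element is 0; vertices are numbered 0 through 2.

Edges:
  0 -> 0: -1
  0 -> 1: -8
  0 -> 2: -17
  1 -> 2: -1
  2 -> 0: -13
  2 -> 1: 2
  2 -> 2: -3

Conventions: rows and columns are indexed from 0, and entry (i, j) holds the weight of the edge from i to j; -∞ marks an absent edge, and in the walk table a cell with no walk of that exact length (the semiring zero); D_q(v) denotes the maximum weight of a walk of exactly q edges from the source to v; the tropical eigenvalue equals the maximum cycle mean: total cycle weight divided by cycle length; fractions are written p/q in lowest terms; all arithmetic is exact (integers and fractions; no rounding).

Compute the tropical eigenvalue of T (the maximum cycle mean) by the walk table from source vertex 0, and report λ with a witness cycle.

q=0: [0, -∞, -∞]
q=1: [-1, -8, -17]
q=2: [-2, -9, -9]
q=3: [-3, -7, -10]
Optimal cycle mean attained by: cycle 1->2->1, total (-1) + 2, length 2.
Answer: λ = 1/2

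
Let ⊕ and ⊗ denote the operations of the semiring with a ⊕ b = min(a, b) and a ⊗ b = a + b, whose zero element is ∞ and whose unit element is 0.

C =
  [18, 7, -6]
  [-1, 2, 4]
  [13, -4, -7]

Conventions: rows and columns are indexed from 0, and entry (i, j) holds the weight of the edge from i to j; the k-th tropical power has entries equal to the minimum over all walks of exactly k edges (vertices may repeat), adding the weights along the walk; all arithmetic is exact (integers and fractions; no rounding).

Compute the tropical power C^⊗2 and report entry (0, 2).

C^⊗2:
  [6, -10, -13]
  [1, 0, -7]
  [-5, -11, -14]
Key observation: the optimum is the walk 0->2->2, with weight (-6) + (-7) = -13.
Optimal value attained by: walk 0->2->2.
Answer: (C^⊗2)[0][2] = -13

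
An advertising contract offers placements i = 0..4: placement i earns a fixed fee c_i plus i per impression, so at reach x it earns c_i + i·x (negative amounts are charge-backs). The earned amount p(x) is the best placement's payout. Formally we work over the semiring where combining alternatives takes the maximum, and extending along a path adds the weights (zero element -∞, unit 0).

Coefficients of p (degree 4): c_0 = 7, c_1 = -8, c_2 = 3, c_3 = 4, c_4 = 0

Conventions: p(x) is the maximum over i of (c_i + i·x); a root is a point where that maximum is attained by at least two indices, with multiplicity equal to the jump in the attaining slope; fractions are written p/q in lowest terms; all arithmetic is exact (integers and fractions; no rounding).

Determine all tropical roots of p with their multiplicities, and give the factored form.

hull edge (i=0, c=7) to (i=3, c=4): slope -1, span 3
hull edge (i=3, c=4) to (i=4, c=0): slope -4, span 1
Factored form: p(x) = 0 ⊗ (x ⊕ 1) ⊗ (x ⊕ 1) ⊗ (x ⊕ 1) ⊗ (x ⊕ 4)
Answer: roots = 1 (mult 3), 4 (mult 1)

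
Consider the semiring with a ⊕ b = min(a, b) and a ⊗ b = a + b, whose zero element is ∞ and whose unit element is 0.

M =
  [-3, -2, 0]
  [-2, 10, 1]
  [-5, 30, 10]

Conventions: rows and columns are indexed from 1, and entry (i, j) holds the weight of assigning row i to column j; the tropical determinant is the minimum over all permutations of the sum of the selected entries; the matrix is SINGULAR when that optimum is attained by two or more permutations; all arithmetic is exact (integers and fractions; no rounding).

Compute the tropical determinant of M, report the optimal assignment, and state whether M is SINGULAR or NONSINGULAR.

σ = (1, 2, 3): (-3) + 10 + 10 = 17
σ = (1, 3, 2): (-3) + 1 + 30 = 28
σ = (2, 1, 3): (-2) + (-2) + 10 = 6
σ = (2, 3, 1): (-2) + 1 + (-5) = -6
σ = (3, 1, 2): 0 + (-2) + 30 = 28
σ = (3, 2, 1): 0 + 10 + (-5) = 5
Optimal value attained by: σ = (2, 3, 1).
Answer: det⊕(M) = -6; verdict: NONSINGULAR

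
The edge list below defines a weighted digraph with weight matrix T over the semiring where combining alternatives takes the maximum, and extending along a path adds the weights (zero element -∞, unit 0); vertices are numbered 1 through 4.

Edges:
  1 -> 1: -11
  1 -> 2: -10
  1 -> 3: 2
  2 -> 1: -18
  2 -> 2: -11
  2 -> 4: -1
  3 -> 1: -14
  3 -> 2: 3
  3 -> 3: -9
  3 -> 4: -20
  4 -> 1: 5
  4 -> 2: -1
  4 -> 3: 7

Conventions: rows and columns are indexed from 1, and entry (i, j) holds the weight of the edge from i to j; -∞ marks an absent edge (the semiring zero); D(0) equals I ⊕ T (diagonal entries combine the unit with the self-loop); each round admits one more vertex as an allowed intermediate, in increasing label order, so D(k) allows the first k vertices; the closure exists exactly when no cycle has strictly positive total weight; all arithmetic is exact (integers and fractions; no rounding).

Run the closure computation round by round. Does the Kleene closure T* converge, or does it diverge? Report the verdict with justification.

D(0):
  [0, -10, 2, -∞]
  [-18, 0, -∞, -1]
  [-14, 3, 0, -20]
  [5, -1, 7, 0]
D(1):
  [0, -10, 2, -∞]
  [-18, 0, -16, -1]
  [-14, 3, 0, -20]
  [5, -1, 7, 0]
D(2):
  [0, -10, 2, -11]
  [-18, 0, -16, -1]
  [-14, 3, 0, 2]
  [5, -1, 7, 0]
Detection: at round 3, diagonal entry (4, 4) turns strictly positive.
Key observation: the cycle 4->1->3->2->4 has total weight 5 + 2 + 3 + (-1), which is strictly positive.
Answer: DIVERGES — positive cycle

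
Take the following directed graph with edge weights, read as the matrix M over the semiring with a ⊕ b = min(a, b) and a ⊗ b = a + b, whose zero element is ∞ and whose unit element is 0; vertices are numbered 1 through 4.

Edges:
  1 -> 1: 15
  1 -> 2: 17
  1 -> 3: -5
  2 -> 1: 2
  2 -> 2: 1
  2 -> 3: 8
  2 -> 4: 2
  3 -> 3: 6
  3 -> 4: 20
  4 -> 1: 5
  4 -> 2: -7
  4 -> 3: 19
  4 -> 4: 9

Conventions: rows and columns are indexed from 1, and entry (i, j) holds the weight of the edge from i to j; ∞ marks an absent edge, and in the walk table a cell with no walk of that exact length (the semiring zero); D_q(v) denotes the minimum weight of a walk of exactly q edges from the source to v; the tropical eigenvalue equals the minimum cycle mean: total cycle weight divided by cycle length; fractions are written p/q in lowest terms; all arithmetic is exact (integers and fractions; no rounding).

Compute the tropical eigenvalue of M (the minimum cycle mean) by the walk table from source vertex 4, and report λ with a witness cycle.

q=0: [∞, ∞, ∞, 0]
q=1: [5, -7, 19, 9]
q=2: [-5, -6, 0, -5]
q=3: [-4, -12, -10, -4]
q=4: [-10, -11, -9, -10]
Optimal cycle mean attained by: cycle 2->4->2, total 2 + (-7), length 2.
Answer: λ = -5/2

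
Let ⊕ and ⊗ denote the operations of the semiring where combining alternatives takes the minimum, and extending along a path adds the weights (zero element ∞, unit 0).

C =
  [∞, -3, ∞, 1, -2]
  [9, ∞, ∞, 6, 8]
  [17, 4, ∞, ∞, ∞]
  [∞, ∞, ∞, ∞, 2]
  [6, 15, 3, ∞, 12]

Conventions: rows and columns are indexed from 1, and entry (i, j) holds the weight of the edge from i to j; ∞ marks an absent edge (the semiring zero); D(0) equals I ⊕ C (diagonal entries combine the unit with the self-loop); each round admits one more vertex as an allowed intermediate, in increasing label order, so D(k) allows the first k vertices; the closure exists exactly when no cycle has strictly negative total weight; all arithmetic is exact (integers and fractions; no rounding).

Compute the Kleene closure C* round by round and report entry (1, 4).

D(0):
  [0, -3, ∞, 1, -2]
  [9, 0, ∞, 6, 8]
  [17, 4, 0, ∞, ∞]
  [∞, ∞, ∞, 0, 2]
  [6, 15, 3, ∞, 0]
D(1):
  [0, -3, ∞, 1, -2]
  [9, 0, ∞, 6, 7]
  [17, 4, 0, 18, 15]
  [∞, ∞, ∞, 0, 2]
  [6, 3, 3, 7, 0]
D(2):
  [0, -3, ∞, 1, -2]
  [9, 0, ∞, 6, 7]
  [13, 4, 0, 10, 11]
  [∞, ∞, ∞, 0, 2]
  [6, 3, 3, 7, 0]
D(3):
  [0, -3, ∞, 1, -2]
  [9, 0, ∞, 6, 7]
  [13, 4, 0, 10, 11]
  [∞, ∞, ∞, 0, 2]
  [6, 3, 3, 7, 0]
D(4):
  [0, -3, ∞, 1, -2]
  [9, 0, ∞, 6, 7]
  [13, 4, 0, 10, 11]
  [∞, ∞, ∞, 0, 2]
  [6, 3, 3, 7, 0]
D(5):
  [0, -3, 1, 1, -2]
  [9, 0, 10, 6, 7]
  [13, 4, 0, 10, 11]
  [8, 5, 5, 0, 2]
  [6, 3, 3, 7, 0]
Answer: C*[1][4] = 1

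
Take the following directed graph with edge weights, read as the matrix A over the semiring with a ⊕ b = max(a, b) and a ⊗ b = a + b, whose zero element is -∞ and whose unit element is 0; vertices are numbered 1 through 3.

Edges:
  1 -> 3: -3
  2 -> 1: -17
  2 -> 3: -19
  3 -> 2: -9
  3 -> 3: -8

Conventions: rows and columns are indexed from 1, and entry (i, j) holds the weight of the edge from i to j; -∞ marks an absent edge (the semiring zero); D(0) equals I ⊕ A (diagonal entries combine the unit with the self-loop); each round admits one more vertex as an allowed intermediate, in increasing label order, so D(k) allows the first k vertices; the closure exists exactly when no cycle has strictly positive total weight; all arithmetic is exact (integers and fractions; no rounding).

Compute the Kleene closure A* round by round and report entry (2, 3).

D(0):
  [0, -∞, -3]
  [-17, 0, -19]
  [-∞, -9, 0]
D(1):
  [0, -∞, -3]
  [-17, 0, -19]
  [-∞, -9, 0]
D(2):
  [0, -∞, -3]
  [-17, 0, -19]
  [-26, -9, 0]
D(3):
  [0, -12, -3]
  [-17, 0, -19]
  [-26, -9, 0]
Answer: A*[2][3] = -19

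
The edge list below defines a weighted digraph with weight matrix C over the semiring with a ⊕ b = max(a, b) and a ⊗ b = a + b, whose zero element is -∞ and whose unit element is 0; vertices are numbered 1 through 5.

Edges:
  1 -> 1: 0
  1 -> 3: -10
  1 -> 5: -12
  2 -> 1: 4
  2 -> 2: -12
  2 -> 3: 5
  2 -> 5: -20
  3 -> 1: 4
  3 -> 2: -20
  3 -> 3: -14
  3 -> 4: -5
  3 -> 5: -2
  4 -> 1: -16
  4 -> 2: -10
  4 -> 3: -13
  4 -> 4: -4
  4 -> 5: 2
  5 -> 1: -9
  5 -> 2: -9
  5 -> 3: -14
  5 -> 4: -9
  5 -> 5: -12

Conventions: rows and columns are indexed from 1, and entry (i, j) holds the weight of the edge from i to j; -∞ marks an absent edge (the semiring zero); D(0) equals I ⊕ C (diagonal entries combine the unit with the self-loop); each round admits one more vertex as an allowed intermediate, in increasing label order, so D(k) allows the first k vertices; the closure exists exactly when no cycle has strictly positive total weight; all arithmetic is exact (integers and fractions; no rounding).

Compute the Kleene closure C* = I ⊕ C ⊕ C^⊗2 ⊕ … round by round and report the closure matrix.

D(0):
  [0, -∞, -10, -∞, -12]
  [4, 0, 5, -∞, -20]
  [4, -20, 0, -5, -2]
  [-16, -10, -13, 0, 2]
  [-9, -9, -14, -9, 0]
D(1):
  [0, -∞, -10, -∞, -12]
  [4, 0, 5, -∞, -8]
  [4, -20, 0, -5, -2]
  [-16, -10, -13, 0, 2]
  [-9, -9, -14, -9, 0]
D(2):
  [0, -∞, -10, -∞, -12]
  [4, 0, 5, -∞, -8]
  [4, -20, 0, -5, -2]
  [-6, -10, -5, 0, 2]
  [-5, -9, -4, -9, 0]
D(3):
  [0, -30, -10, -15, -12]
  [9, 0, 5, 0, 3]
  [4, -20, 0, -5, -2]
  [-1, -10, -5, 0, 2]
  [0, -9, -4, -9, 0]
D(4):
  [0, -25, -10, -15, -12]
  [9, 0, 5, 0, 3]
  [4, -15, 0, -5, -2]
  [-1, -10, -5, 0, 2]
  [0, -9, -4, -9, 0]
D(5):
  [0, -21, -10, -15, -12]
  [9, 0, 5, 0, 3]
  [4, -11, 0, -5, -2]
  [2, -7, -2, 0, 2]
  [0, -9, -4, -9, 0]
Answer: C* = [[0, -21, -10, -15, -12], [9, 0, 5, 0, 3], [4, -11, 0, -5, -2], [2, -7, -2, 0, 2], [0, -9, -4, -9, 0]]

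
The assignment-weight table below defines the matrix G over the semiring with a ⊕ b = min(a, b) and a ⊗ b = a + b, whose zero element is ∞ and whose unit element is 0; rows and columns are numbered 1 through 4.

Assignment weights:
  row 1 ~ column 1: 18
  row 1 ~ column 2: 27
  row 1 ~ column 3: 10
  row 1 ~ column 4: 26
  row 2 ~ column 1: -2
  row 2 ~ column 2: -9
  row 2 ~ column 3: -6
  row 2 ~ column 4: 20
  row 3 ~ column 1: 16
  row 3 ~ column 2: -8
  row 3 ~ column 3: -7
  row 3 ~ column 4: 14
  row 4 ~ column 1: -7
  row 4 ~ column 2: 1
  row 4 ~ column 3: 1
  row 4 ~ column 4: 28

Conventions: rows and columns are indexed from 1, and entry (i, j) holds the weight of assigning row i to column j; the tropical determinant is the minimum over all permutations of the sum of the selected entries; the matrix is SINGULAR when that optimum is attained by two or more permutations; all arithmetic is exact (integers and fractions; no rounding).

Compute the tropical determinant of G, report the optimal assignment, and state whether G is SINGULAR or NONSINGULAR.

σ = (1, 2, 3, 4): 18 + (-9) + (-7) + 28 = 30
σ = (1, 2, 4, 3): 18 + (-9) + 14 + 1 = 24
σ = (1, 3, 2, 4): 18 + (-6) + (-8) + 28 = 32
σ = (1, 3, 4, 2): 18 + (-6) + 14 + 1 = 27
σ = (1, 4, 2, 3): 18 + 20 + (-8) + 1 = 31
σ = (1, 4, 3, 2): 18 + 20 + (-7) + 1 = 32
σ = (2, 1, 3, 4): 27 + (-2) + (-7) + 28 = 46
σ = (2, 1, 4, 3): 27 + (-2) + 14 + 1 = 40
σ = (2, 3, 1, 4): 27 + (-6) + 16 + 28 = 65
σ = (2, 3, 4, 1): 27 + (-6) + 14 + (-7) = 28
σ = (2, 4, 1, 3): 27 + 20 + 16 + 1 = 64
σ = (2, 4, 3, 1): 27 + 20 + (-7) + (-7) = 33
σ = (3, 1, 2, 4): 10 + (-2) + (-8) + 28 = 28
σ = (3, 1, 4, 2): 10 + (-2) + 14 + 1 = 23
σ = (3, 2, 1, 4): 10 + (-9) + 16 + 28 = 45
σ = (3, 2, 4, 1): 10 + (-9) + 14 + (-7) = 8
σ = (3, 4, 1, 2): 10 + 20 + 16 + 1 = 47
σ = (3, 4, 2, 1): 10 + 20 + (-8) + (-7) = 15
σ = (4, 1, 2, 3): 26 + (-2) + (-8) + 1 = 17
σ = (4, 1, 3, 2): 26 + (-2) + (-7) + 1 = 18
σ = (4, 2, 1, 3): 26 + (-9) + 16 + 1 = 34
σ = (4, 2, 3, 1): 26 + (-9) + (-7) + (-7) = 3
σ = (4, 3, 1, 2): 26 + (-6) + 16 + 1 = 37
σ = (4, 3, 2, 1): 26 + (-6) + (-8) + (-7) = 5
Optimal value attained by: σ = (4, 2, 3, 1).
Answer: det⊕(G) = 3; verdict: NONSINGULAR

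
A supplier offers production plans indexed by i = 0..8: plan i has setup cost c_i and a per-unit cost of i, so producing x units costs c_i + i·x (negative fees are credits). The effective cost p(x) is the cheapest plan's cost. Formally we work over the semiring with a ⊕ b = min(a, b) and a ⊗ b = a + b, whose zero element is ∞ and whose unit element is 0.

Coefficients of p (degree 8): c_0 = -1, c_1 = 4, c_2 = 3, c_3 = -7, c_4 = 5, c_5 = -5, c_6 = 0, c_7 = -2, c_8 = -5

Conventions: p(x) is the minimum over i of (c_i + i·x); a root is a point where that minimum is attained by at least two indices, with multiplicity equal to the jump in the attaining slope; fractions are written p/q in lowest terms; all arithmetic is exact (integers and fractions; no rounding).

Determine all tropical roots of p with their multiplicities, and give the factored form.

hull edge (i=0, c=-1) to (i=3, c=-7): slope -2, span 3
hull edge (i=3, c=-7) to (i=8, c=-5): slope 2/5, span 5
Factored form: p(x) = -5 ⊗ (x ⊕ (-2/5)) ⊗ (x ⊕ (-2/5)) ⊗ (x ⊕ (-2/5)) ⊗ (x ⊕ (-2/5)) ⊗ (x ⊕ (-2/5)) ⊗ (x ⊕ 2) ⊗ (x ⊕ 2) ⊗ (x ⊕ 2)
Answer: roots = -2/5 (mult 5), 2 (mult 3)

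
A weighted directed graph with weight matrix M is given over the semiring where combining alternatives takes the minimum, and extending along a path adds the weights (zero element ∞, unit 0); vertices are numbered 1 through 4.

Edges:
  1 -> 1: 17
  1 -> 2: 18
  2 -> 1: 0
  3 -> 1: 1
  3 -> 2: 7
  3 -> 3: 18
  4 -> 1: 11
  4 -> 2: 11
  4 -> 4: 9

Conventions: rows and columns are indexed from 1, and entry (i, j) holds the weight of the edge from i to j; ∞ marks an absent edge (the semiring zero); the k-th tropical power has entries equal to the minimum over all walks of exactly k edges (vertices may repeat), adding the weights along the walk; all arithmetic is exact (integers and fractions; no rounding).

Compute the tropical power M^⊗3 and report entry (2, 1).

M^⊗2:
  [18, 35, ∞, ∞]
  [17, 18, ∞, ∞]
  [7, 19, 36, ∞]
  [11, 20, ∞, 18]
M^⊗3:
  [35, 36, ∞, ∞]
  [18, 35, ∞, ∞]
  [19, 25, 54, ∞]
  [20, 29, ∞, 27]
Key observation: the optimum is the walk 2->1->2->1, with weight 0 + 18 + 0 = 18.
Optimal value attained by: walk 2->1->2->1.
Answer: (M^⊗3)[2][1] = 18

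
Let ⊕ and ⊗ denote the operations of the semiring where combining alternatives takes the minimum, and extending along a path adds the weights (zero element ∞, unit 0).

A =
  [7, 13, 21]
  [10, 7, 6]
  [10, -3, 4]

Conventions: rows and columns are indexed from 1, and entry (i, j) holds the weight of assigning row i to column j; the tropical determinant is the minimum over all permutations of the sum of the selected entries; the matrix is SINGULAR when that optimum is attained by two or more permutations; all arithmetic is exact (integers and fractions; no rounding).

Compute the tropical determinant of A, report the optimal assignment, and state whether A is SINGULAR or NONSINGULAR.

σ = (1, 2, 3): 7 + 7 + 4 = 18
σ = (1, 3, 2): 7 + 6 + (-3) = 10
σ = (2, 1, 3): 13 + 10 + 4 = 27
σ = (2, 3, 1): 13 + 6 + 10 = 29
σ = (3, 1, 2): 21 + 10 + (-3) = 28
σ = (3, 2, 1): 21 + 7 + 10 = 38
Optimal value attained by: σ = (1, 3, 2).
Answer: det⊕(A) = 10; verdict: NONSINGULAR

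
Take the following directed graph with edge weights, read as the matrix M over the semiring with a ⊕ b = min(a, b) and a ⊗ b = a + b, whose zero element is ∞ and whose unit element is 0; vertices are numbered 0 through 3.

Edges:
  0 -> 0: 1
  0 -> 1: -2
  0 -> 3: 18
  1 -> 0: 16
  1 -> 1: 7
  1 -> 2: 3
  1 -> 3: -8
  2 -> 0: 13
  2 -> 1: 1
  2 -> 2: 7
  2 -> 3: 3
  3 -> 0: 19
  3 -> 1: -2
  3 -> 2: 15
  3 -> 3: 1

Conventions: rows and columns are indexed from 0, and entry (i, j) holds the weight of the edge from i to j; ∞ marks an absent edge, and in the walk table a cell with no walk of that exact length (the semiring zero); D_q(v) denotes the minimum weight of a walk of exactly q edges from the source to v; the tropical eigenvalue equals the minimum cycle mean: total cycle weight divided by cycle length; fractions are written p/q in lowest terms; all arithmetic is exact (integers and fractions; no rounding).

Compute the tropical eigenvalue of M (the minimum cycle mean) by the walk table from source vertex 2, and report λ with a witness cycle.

q=0: [∞, ∞, 0, ∞]
q=1: [13, 1, 7, 3]
q=2: [14, 1, 4, -7]
q=3: [12, -9, 4, -7]
q=4: [7, -9, -6, -17]
Optimal cycle mean attained by: cycle 1->3->1, total (-8) + (-2), length 2.
Answer: λ = -5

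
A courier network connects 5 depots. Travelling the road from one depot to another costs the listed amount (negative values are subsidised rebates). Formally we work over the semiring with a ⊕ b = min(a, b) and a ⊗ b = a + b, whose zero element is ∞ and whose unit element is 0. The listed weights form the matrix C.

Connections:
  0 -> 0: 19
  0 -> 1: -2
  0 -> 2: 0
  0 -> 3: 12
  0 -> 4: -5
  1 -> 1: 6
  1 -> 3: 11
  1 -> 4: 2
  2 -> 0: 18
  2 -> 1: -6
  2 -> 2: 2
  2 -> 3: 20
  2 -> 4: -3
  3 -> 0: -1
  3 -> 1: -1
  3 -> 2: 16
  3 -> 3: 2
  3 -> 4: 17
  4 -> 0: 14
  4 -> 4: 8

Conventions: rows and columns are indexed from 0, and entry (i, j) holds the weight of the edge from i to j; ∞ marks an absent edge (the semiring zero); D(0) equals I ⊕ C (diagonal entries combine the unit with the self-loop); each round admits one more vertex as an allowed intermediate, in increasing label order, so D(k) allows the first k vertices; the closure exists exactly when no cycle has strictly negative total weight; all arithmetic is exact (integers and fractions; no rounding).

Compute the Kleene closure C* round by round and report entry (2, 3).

D(0):
  [0, -2, 0, 12, -5]
  [∞, 0, ∞, 11, 2]
  [18, -6, 0, 20, -3]
  [-1, -1, 16, 0, 17]
  [14, ∞, ∞, ∞, 0]
D(1):
  [0, -2, 0, 12, -5]
  [∞, 0, ∞, 11, 2]
  [18, -6, 0, 20, -3]
  [-1, -3, -1, 0, -6]
  [14, 12, 14, 26, 0]
D(2):
  [0, -2, 0, 9, -5]
  [∞, 0, ∞, 11, 2]
  [18, -6, 0, 5, -4]
  [-1, -3, -1, 0, -6]
  [14, 12, 14, 23, 0]
D(3):
  [0, -6, 0, 5, -5]
  [∞, 0, ∞, 11, 2]
  [18, -6, 0, 5, -4]
  [-1, -7, -1, 0, -6]
  [14, 8, 14, 19, 0]
D(4):
  [0, -6, 0, 5, -5]
  [10, 0, 10, 11, 2]
  [4, -6, 0, 5, -4]
  [-1, -7, -1, 0, -6]
  [14, 8, 14, 19, 0]
D(5):
  [0, -6, 0, 5, -5]
  [10, 0, 10, 11, 2]
  [4, -6, 0, 5, -4]
  [-1, -7, -1, 0, -6]
  [14, 8, 14, 19, 0]
Answer: C*[2][3] = 5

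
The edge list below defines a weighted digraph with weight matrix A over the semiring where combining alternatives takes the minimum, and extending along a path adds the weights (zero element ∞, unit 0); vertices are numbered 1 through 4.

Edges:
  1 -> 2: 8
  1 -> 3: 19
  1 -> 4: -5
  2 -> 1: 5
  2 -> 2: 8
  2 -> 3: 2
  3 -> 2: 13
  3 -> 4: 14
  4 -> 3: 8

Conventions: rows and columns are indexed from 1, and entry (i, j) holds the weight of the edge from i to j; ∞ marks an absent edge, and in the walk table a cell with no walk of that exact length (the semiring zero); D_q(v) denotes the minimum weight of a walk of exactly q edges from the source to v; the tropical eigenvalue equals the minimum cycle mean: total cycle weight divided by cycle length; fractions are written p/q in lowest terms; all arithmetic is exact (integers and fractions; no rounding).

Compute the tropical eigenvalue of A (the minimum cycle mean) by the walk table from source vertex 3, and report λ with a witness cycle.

q=0: [∞, ∞, 0, ∞]
q=1: [∞, 13, ∞, 14]
q=2: [18, 21, 15, ∞]
q=3: [26, 26, 23, 13]
q=4: [31, 34, 21, 21]
Optimal cycle mean attained by: cycle 1->4->3->2->1, total (-5) + 8 + 13 + 5, length 4.
Answer: λ = 21/4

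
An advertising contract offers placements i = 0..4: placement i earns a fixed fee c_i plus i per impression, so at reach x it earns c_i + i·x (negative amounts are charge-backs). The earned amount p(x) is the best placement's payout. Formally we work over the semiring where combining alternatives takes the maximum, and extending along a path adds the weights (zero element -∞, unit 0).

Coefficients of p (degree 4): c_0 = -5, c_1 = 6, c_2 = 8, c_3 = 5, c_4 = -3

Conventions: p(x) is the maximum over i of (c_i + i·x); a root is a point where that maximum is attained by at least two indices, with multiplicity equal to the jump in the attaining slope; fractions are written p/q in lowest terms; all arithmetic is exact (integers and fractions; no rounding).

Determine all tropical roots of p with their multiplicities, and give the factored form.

hull edge (i=0, c=-5) to (i=1, c=6): slope 11, span 1
hull edge (i=1, c=6) to (i=2, c=8): slope 2, span 1
hull edge (i=2, c=8) to (i=3, c=5): slope -3, span 1
hull edge (i=3, c=5) to (i=4, c=-3): slope -8, span 1
Factored form: p(x) = -3 ⊗ (x ⊕ (-11)) ⊗ (x ⊕ (-2)) ⊗ (x ⊕ 3) ⊗ (x ⊕ 8)
Answer: roots = -11 (mult 1), -2 (mult 1), 3 (mult 1), 8 (mult 1)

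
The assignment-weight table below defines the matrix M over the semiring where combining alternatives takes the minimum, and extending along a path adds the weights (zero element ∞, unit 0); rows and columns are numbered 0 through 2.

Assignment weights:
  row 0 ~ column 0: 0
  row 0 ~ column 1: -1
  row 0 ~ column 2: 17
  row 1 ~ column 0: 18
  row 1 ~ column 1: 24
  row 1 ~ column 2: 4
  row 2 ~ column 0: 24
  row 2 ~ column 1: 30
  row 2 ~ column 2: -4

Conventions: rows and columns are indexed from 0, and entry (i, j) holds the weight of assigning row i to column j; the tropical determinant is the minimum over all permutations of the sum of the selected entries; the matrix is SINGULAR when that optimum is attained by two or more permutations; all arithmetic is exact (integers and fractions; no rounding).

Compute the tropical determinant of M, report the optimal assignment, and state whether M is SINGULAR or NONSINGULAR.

σ = (0, 1, 2): 0 + 24 + (-4) = 20
σ = (0, 2, 1): 0 + 4 + 30 = 34
σ = (1, 0, 2): (-1) + 18 + (-4) = 13
σ = (1, 2, 0): (-1) + 4 + 24 = 27
σ = (2, 0, 1): 17 + 18 + 30 = 65
σ = (2, 1, 0): 17 + 24 + 24 = 65
Optimal value attained by: σ = (1, 0, 2).
Answer: det⊕(M) = 13; verdict: NONSINGULAR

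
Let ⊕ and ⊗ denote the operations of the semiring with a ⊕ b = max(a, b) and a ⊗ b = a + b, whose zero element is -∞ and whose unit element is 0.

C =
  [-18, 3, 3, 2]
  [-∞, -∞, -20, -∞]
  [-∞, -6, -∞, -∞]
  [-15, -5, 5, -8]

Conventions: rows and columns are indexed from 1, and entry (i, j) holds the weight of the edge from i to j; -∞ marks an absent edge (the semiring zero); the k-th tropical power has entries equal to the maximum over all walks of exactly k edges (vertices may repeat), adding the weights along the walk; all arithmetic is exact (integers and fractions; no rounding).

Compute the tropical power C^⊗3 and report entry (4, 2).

C^⊗2:
  [-13, -3, 7, -6]
  [-∞, -26, -∞, -∞]
  [-∞, -∞, -26, -∞]
  [-23, -1, -3, -13]
C^⊗3:
  [-21, 1, -1, -11]
  [-∞, -∞, -46, -∞]
  [-∞, -32, -∞, -∞]
  [-28, -9, -8, -21]
Key observation: the optimum is the walk 4->4->3->2, with weight (-8) + 5 + (-6) = -9.
Optimal value attained by: walk 4->4->3->2.
Answer: (C^⊗3)[4][2] = -9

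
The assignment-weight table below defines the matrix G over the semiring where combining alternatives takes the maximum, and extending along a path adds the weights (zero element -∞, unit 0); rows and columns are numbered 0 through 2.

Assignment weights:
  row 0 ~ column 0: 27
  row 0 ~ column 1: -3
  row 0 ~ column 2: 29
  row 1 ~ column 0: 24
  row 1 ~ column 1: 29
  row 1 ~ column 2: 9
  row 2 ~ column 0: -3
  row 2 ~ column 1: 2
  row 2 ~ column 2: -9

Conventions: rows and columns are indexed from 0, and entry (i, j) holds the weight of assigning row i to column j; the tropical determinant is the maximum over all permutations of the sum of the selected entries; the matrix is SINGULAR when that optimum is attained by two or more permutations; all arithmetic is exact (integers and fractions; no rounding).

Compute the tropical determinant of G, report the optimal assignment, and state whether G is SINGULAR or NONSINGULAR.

σ = (0, 1, 2): 27 + 29 + (-9) = 47
σ = (0, 2, 1): 27 + 9 + 2 = 38
σ = (1, 0, 2): (-3) + 24 + (-9) = 12
σ = (1, 2, 0): (-3) + 9 + (-3) = 3
σ = (2, 0, 1): 29 + 24 + 2 = 55
σ = (2, 1, 0): 29 + 29 + (-3) = 55
Optimal value attained by: σ = (2, 0, 1).
Answer: det⊕(G) = 55; verdict: SINGULAR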